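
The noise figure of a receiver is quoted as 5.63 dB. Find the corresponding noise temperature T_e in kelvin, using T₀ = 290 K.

770 K

F = 10^(5.63/10) = 3.65595
T_e = (F − 1)·T₀ = (3.65595 − 1) × 290 = 770 K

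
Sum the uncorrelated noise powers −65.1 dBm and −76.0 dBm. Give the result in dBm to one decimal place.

Convert to linear, add, convert back:
P₁ = 3.09×10⁻¹⁰ W, P₂ = 2.51×10⁻¹¹ W
P_tot = 3.34×10⁻¹⁰ W → 10 log₁₀(P_tot / 10⁻³) = −64.8 dBm

−64.8 dBm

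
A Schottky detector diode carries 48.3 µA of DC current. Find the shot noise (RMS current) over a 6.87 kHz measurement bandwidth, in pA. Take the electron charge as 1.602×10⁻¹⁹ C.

326 pA

I_n = √(2qI·B)
2qI·B = 2 × 1.602×10⁻¹⁹ × 4.83×10⁻⁵ × 6.87×10³ = 1.06×10⁻¹⁹ A²
I_n = √(1.06×10⁻¹⁹) = 3.26×10⁻¹⁰ A = 326 pA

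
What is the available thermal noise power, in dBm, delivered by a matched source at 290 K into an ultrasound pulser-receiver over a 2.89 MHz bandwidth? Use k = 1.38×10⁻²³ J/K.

P_n = kTB = 1.38×10⁻²³ × 290 × 2.89×10⁶ = 1.16×10⁻¹⁴ W
In dBm: 10 log₁₀(1.16×10⁻¹⁴ / 10⁻³) = −109.4 dBm

−109.4 dBm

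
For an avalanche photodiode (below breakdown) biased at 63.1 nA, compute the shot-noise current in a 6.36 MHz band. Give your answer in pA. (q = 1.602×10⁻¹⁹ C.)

359 pA

I_n = √(2qI·B)
2qI·B = 2 × 1.602×10⁻¹⁹ × 6.31×10⁻⁸ × 6.36×10⁶ = 1.29×10⁻¹⁹ A²
I_n = √(1.29×10⁻¹⁹) = 3.59×10⁻¹⁰ A = 359 pA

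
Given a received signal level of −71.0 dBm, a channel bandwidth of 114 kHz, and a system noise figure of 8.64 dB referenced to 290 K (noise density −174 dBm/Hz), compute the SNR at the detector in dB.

Noise floor: N = −174 + 10 log₁₀(B) + NF
10 log₁₀(1.14×10⁵) = 50.57 dB
N = −174 + 50.57 + 8.64 = −114.79 dBm
SNR = P_sig − N = −71.0 − (−114.79) = 43.79 dB → 43.8 dB

43.8 dB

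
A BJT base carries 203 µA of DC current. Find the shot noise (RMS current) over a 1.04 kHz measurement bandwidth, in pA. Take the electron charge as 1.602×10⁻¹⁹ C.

I_n = √(2qI·B)
2qI·B = 2 × 1.602×10⁻¹⁹ × 2.03×10⁻⁴ × 1.04×10³ = 6.76×10⁻²⁰ A²
I_n = √(6.76×10⁻²⁰) = 2.60×10⁻¹⁰ A = 260 pA

260 pA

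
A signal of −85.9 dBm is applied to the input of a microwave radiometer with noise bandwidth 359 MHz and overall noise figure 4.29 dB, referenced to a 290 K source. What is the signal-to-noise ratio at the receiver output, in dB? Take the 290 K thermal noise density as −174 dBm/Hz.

−1.7 dB

Noise floor: N = −174 + 10 log₁₀(B) + NF
10 log₁₀(3.59×10⁸) = 85.55 dB
N = −174 + 85.55 + 4.29 = −84.16 dBm
SNR = P_sig − N = −85.9 − (−84.16) = −1.74 dB → −1.7 dB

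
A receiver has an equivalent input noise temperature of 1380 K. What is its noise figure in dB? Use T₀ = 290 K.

7.60 dB

F = 1 + T_e/T₀ = 1 + 1380/290 = 5.75862
NF = 10 log₁₀(5.75862) = 7.60 dB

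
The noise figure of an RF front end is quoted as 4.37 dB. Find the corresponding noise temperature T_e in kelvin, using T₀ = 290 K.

503 K

F = 10^(4.37/10) = 2.73527
T_e = (F − 1)·T₀ = (2.73527 − 1) × 290 = 503 K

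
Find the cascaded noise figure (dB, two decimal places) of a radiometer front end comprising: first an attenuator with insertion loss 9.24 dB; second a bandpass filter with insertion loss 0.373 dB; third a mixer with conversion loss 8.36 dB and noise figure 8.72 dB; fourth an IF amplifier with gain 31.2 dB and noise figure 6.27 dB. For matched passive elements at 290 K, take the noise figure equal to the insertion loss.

24.33 dB

Convert to linear (a loss of L dB is a gain of −L dB): F_i = 10^(NF_i/10), G_i = 10^(G_i,dB/10)
  Stage 1: F_1 = 10^(9.24/10) = 8.395, G_1 = 10^(−9.24/10) = 0.1191
  Stage 2: F_2 = 10^(0.373/10) = 1.090, G_2 = 10^(−0.373/10) = 0.9177
  Stage 3: F_3 = 10^(8.72/10) = 7.447, G_3 = 10^(−8.36/10) = 0.1459
  Stage 4: F_4 = 10^(6.27/10) = 4.236, G_4 = 10^(31.2/10) = 1318
Friis cascade:
  F = 8.395 + (1.090 − 1)/0.1191 + (7.447 − 1)/0.1093 + (4.236 − 1)/0.01595 = 271.1
NF = 10 log₁₀(271.1) = 24.33 dB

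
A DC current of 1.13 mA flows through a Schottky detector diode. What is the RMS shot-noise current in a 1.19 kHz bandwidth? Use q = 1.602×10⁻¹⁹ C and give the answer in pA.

656 pA

I_n = √(2qI·B)
2qI·B = 2 × 1.602×10⁻¹⁹ × 1.13×10⁻³ × 1.19×10³ = 4.31×10⁻¹⁹ A²
I_n = √(4.31×10⁻¹⁹) = 6.56×10⁻¹⁰ A = 656 pA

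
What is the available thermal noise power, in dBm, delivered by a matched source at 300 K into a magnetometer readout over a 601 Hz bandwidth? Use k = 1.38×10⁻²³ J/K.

P_n = kTB = 1.38×10⁻²³ × 300 × 6.01×10² = 2.49×10⁻¹⁸ W
In dBm: 10 log₁₀(2.49×10⁻¹⁸ / 10⁻³) = −146.0 dBm

−146.0 dBm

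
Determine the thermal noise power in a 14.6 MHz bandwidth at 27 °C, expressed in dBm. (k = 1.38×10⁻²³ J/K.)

T = 27 °C + 273.15 = 300.15 K
P_n = kTB = 1.38×10⁻²³ × 300.15 × 1.46×10⁷ = 6.05×10⁻¹⁴ W
In dBm: 10 log₁₀(6.05×10⁻¹⁴ / 10⁻³) = −102.2 dBm

−102.2 dBm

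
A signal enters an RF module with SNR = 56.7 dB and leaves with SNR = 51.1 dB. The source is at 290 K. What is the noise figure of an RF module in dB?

NF (dB) = SNR_in(dB) − SNR_out(dB) when the source is at T₀
NF = 56.7 − 51.1 = 5.6 dB

5.6 dB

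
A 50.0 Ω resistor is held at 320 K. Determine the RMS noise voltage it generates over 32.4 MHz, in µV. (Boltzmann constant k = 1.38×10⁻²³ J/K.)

V_n = √(4kTRB)
4kTRB = 4 × 1.38×10⁻²³ × 320 × 5.00×10¹ × 3.24×10⁷ = 2.86×10⁻¹¹ V²
V_n = √(2.86×10⁻¹¹) = 5.35×10⁻⁶ V = 5.35 µV

5.35 µV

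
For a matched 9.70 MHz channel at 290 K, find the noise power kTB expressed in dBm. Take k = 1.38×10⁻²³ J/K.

P_n = kTB = 1.38×10⁻²³ × 290 × 9.70×10⁶ = 3.88×10⁻¹⁴ W
In dBm: 10 log₁₀(3.88×10⁻¹⁴ / 10⁻³) = −104.1 dBm

−104.1 dBm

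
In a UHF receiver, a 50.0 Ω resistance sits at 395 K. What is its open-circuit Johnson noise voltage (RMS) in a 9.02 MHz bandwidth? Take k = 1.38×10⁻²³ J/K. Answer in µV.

V_n = √(4kTRB)
4kTRB = 4 × 1.38×10⁻²³ × 395 × 5.00×10¹ × 9.02×10⁶ = 9.83×10⁻¹² V²
V_n = √(9.83×10⁻¹²) = 3.14×10⁻⁶ V = 3.14 µV

3.14 µV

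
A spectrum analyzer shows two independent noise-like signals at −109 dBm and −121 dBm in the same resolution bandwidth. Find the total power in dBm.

Convert to linear, add, convert back:
P₁ = 1.26×10⁻¹⁴ W, P₂ = 7.94×10⁻¹⁶ W
P_tot = 1.34×10⁻¹⁴ W → 10 log₁₀(P_tot / 10⁻³) = −108.7 dBm

−108.7 dBm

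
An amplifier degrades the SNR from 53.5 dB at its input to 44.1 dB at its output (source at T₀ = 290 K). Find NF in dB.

9.4 dB

NF (dB) = SNR_in(dB) − SNR_out(dB) when the source is at T₀
NF = 53.5 − 44.1 = 9.4 dB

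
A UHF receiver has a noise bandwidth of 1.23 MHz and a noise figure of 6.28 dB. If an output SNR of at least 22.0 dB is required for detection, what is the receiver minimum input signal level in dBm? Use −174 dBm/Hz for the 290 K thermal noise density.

−84.8 dBm

Sensitivity = −174 + 10 log₁₀(B) + NF + SNR_min
= −174 + 60.9 + 6.28 + 22.0
= −84.82 dBm → −84.8 dBm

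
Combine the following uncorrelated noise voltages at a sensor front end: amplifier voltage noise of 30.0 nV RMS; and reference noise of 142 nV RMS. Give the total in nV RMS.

Uncorrelated sources add in power (mean-square): V_tot = √(ΣV_i²)
V_tot = √[(3.00×10⁻⁸)² + (1.42×10⁻⁷)²] = 1.45×10⁻⁷ V = 145 nV

145 nV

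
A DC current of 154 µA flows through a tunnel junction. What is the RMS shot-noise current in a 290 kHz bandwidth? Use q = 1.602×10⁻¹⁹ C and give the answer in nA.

I_n = √(2qI·B)
2qI·B = 2 × 1.602×10⁻¹⁹ × 1.54×10⁻⁴ × 2.90×10⁵ = 1.43×10⁻¹⁷ A²
I_n = √(1.43×10⁻¹⁷) = 3.78×10⁻⁹ A = 3.78 nA

3.78 nA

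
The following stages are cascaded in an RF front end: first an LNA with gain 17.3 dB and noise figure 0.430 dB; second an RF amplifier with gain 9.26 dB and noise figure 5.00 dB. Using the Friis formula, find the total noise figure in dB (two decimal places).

0.59 dB

Convert to linear (a loss of L dB is a gain of −L dB): F_i = 10^(NF_i/10), G_i = 10^(G_i,dB/10)
  Stage 1: F_1 = 10^(0.430/10) = 1.104, G_1 = 10^(17.3/10) = 53.70
  Stage 2: F_2 = 10^(5.00/10) = 3.162, G_2 = 10^(9.26/10) = 8.433
Friis cascade:
  F = 1.104 + (3.162 − 1)/53.70 = 1.144
NF = 10 log₁₀(1.144) = 0.59 dB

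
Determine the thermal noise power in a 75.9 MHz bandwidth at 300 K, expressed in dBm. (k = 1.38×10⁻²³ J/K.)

−95.0 dBm

P_n = kTB = 1.38×10⁻²³ × 300 × 7.59×10⁷ = 3.14×10⁻¹³ W
In dBm: 10 log₁₀(3.14×10⁻¹³ / 10⁻³) = −95.0 dBm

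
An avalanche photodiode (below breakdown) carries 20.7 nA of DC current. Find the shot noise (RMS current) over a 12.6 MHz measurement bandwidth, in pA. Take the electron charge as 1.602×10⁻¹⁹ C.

I_n = √(2qI·B)
2qI·B = 2 × 1.602×10⁻¹⁹ × 2.07×10⁻⁸ × 1.26×10⁷ = 8.36×10⁻²⁰ A²
I_n = √(8.36×10⁻²⁰) = 2.89×10⁻¹⁰ A = 289 pA

289 pA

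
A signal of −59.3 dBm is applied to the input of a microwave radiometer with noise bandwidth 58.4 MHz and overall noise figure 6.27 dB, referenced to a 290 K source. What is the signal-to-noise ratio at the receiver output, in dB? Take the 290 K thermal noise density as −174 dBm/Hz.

Noise floor: N = −174 + 10 log₁₀(B) + NF
10 log₁₀(5.84×10⁷) = 77.66 dB
N = −174 + 77.66 + 6.27 = −90.07 dBm
SNR = P_sig − N = −59.3 − (−90.07) = 30.77 dB → 30.8 dB

30.8 dB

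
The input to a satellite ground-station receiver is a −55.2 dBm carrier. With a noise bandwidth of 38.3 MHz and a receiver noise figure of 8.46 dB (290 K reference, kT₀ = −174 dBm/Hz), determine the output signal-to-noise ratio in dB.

Noise floor: N = −174 + 10 log₁₀(B) + NF
10 log₁₀(3.83×10⁷) = 75.83 dB
N = −174 + 75.83 + 8.46 = −89.71 dBm
SNR = P_sig − N = −55.2 − (−89.71) = 34.51 dB → 34.5 dB

34.5 dB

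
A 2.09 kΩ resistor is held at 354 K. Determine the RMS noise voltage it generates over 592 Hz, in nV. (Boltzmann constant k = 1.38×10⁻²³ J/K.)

155 nV

V_n = √(4kTRB)
4kTRB = 4 × 1.38×10⁻²³ × 354 × 2.09×10³ × 5.92×10² = 2.42×10⁻¹⁴ V²
V_n = √(2.42×10⁻¹⁴) = 1.55×10⁻⁷ V = 155 nV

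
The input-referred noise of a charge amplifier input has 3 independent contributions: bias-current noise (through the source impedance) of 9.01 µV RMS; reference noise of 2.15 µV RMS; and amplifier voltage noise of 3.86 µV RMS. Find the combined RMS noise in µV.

10.0 µV

Uncorrelated sources add in power (mean-square): V_tot = √(ΣV_i²)
V_tot = √[(9.01×10⁻⁶)² + (2.15×10⁻⁶)² + (3.86×10⁻⁶)²] = 1.00×10⁻⁵ V = 10.0 µV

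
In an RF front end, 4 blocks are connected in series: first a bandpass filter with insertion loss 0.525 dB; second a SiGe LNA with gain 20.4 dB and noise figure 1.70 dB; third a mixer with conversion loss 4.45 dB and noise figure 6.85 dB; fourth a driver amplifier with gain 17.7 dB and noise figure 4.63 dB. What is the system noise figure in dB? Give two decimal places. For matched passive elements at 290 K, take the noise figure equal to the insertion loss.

Convert to linear (a loss of L dB is a gain of −L dB): F_i = 10^(NF_i/10), G_i = 10^(G_i,dB/10)
  Stage 1: F_1 = 10^(0.525/10) = 1.128, G_1 = 10^(−0.525/10) = 0.8861
  Stage 2: F_2 = 10^(1.70/10) = 1.479, G_2 = 10^(20.4/10) = 109.6
  Stage 3: F_3 = 10^(6.85/10) = 4.842, G_3 = 10^(−4.45/10) = 0.3589
  Stage 4: F_4 = 10^(4.63/10) = 2.904, G_4 = 10^(17.7/10) = 58.88
Friis cascade:
  F = 1.128 + (1.479 − 1)/0.8861 + (4.842 − 1)/97.16 + (2.904 − 1)/34.87 = 1.763
NF = 10 log₁₀(1.763) = 2.46 dB

2.46 dB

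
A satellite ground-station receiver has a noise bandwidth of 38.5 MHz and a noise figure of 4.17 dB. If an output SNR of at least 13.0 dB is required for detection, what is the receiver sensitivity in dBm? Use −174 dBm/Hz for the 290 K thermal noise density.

Sensitivity = −174 + 10 log₁₀(B) + NF + SNR_min
= −174 + 75.85 + 4.17 + 13.0
= −80.98 dBm → −81.0 dBm

−81.0 dBm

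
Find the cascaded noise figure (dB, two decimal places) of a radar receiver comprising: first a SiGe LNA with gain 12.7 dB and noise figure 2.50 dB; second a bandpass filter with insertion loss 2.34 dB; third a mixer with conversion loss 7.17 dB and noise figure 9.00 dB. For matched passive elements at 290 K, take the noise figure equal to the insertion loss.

3.90 dB

Convert to linear (a loss of L dB is a gain of −L dB): F_i = 10^(NF_i/10), G_i = 10^(G_i,dB/10)
  Stage 1: F_1 = 10^(2.50/10) = 1.778, G_1 = 10^(12.7/10) = 18.62
  Stage 2: F_2 = 10^(2.34/10) = 1.714, G_2 = 10^(−2.34/10) = 0.5834
  Stage 3: F_3 = 10^(9.00/10) = 7.943, G_3 = 10^(−7.17/10) = 0.1919
Friis cascade:
  F = 1.778 + (1.714 − 1)/18.62 + (7.943 − 1)/10.86 = 2.456
NF = 10 log₁₀(2.456) = 3.90 dB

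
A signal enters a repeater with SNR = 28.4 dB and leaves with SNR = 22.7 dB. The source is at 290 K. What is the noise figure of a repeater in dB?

NF (dB) = SNR_in(dB) − SNR_out(dB) when the source is at T₀
NF = 28.4 − 22.7 = 5.7 dB

5.7 dB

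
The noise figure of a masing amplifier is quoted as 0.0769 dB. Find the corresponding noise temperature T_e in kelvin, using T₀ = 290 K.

F = 10^(0.0769/10) = 1.01786
T_e = (F − 1)·T₀ = (1.01786 − 1) × 290 = 5.18 K

5.18 K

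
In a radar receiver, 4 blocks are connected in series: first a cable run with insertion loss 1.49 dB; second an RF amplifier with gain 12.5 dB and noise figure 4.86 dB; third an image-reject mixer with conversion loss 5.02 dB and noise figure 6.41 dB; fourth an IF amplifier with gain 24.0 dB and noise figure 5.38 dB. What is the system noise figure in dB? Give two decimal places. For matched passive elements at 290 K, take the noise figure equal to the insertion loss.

7.16 dB

Convert to linear (a loss of L dB is a gain of −L dB): F_i = 10^(NF_i/10), G_i = 10^(G_i,dB/10)
  Stage 1: F_1 = 10^(1.49/10) = 1.409, G_1 = 10^(−1.49/10) = 0.7096
  Stage 2: F_2 = 10^(4.86/10) = 3.062, G_2 = 10^(12.5/10) = 17.78
  Stage 3: F_3 = 10^(6.41/10) = 4.375, G_3 = 10^(−5.02/10) = 0.3148
  Stage 4: F_4 = 10^(5.38/10) = 3.451, G_4 = 10^(24.0/10) = 251.2
Friis cascade:
  F = 1.409 + (3.062 − 1)/0.7096 + (4.375 − 1)/12.62 + (3.451 − 1)/3.972 = 5.200
NF = 10 log₁₀(5.200) = 7.16 dB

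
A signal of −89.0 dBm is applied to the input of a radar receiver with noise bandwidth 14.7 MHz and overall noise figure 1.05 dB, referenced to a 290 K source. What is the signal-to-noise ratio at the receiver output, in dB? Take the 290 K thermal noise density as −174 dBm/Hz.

Noise floor: N = −174 + 10 log₁₀(B) + NF
10 log₁₀(1.47×10⁷) = 71.67 dB
N = −174 + 71.67 + 1.05 = −101.28 dBm
SNR = P_sig − N = −89.0 − (−101.28) = 12.28 dB → 12.3 dB

12.3 dB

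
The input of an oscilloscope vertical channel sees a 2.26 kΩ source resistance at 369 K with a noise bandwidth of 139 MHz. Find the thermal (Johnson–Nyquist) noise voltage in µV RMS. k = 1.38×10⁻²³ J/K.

80.0 µV

V_n = √(4kTRB)
4kTRB = 4 × 1.38×10⁻²³ × 369 × 2.26×10³ × 1.39×10⁸ = 6.40×10⁻⁹ V²
V_n = √(6.40×10⁻⁹) = 8.00×10⁻⁵ V = 80.0 µV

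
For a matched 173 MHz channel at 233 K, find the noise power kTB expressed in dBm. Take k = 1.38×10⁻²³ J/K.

−92.5 dBm

P_n = kTB = 1.38×10⁻²³ × 233 × 1.73×10⁸ = 5.56×10⁻¹³ W
In dBm: 10 log₁₀(5.56×10⁻¹³ / 10⁻³) = −92.5 dBm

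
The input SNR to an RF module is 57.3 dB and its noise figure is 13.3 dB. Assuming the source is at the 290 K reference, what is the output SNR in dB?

By definition F = SNR_in/SNR_out, so in dB: SNR_out = SNR_in − NF
SNR_out = 57.3 − 13.3 = 44.0 dB

44.0 dB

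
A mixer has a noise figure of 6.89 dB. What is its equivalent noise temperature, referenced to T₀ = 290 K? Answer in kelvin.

1127 K

F = 10^(6.89/10) = 4.88652
T_e = (F − 1)·T₀ = (4.88652 − 1) × 290 = 1127 K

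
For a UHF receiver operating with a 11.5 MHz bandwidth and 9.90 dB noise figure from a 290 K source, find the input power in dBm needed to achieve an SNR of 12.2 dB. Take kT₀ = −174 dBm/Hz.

Sensitivity = −174 + 10 log₁₀(B) + NF + SNR_min
= −174 + 70.61 + 9.90 + 12.2
= −81.29 dBm → −81.3 dBm

−81.3 dBm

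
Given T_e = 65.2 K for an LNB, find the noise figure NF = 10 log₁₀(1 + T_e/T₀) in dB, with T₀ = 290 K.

0.881 dB

F = 1 + T_e/T₀ = 1 + 65.2/290 = 1.22483
NF = 10 log₁₀(1.22483) = 0.881 dB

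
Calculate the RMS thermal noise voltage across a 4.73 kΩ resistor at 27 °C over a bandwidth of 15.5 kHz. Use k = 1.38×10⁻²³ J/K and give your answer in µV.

T = 27 °C + 273.15 = 300.15 K
V_n = √(4kTRB)
4kTRB = 4 × 1.38×10⁻²³ × 300.15 × 4.73×10³ × 1.55×10⁴ = 1.21×10⁻¹² V²
V_n = √(1.21×10⁻¹²) = 1.10×10⁻⁶ V = 1.10 µV

1.10 µV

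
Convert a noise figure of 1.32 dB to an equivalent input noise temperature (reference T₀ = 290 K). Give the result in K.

103 K

F = 10^(1.32/10) = 1.35519
T_e = (F − 1)·T₀ = (1.35519 − 1) × 290 = 103 K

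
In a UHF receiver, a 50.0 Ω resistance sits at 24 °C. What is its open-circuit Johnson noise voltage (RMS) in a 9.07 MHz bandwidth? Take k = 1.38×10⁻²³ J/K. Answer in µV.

2.73 µV

T = 24 °C + 273.15 = 297.15 K
V_n = √(4kTRB)
4kTRB = 4 × 1.38×10⁻²³ × 297.15 × 5.00×10¹ × 9.07×10⁶ = 7.44×10⁻¹² V²
V_n = √(7.44×10⁻¹²) = 2.73×10⁻⁶ V = 2.73 µV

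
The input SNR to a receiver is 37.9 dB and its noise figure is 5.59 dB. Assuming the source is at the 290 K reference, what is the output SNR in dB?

By definition F = SNR_in/SNR_out, so in dB: SNR_out = SNR_in − NF
SNR_out = 37.9 − 5.59 = 32.31 dB

32.31 dB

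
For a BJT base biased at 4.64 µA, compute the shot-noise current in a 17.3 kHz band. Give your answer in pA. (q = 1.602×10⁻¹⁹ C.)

160 pA

I_n = √(2qI·B)
2qI·B = 2 × 1.602×10⁻¹⁹ × 4.64×10⁻⁶ × 1.73×10⁴ = 2.57×10⁻²⁰ A²
I_n = √(2.57×10⁻²⁰) = 1.60×10⁻¹⁰ A = 160 pA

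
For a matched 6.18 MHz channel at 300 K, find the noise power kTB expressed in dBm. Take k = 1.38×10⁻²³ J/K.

−105.9 dBm

P_n = kTB = 1.38×10⁻²³ × 300 × 6.18×10⁶ = 2.56×10⁻¹⁴ W
In dBm: 10 log₁₀(2.56×10⁻¹⁴ / 10⁻³) = −105.9 dBm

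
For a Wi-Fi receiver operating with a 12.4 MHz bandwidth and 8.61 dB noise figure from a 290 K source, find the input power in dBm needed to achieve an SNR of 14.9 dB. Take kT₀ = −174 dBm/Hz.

−79.6 dBm

Sensitivity = −174 + 10 log₁₀(B) + NF + SNR_min
= −174 + 70.93 + 8.61 + 14.9
= −79.56 dBm → −79.6 dBm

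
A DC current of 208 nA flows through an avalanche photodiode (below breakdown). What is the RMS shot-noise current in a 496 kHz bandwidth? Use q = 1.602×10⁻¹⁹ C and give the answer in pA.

182 pA

I_n = √(2qI·B)
2qI·B = 2 × 1.602×10⁻¹⁹ × 2.08×10⁻⁷ × 4.96×10⁵ = 3.31×10⁻²⁰ A²
I_n = √(3.31×10⁻²⁰) = 1.82×10⁻¹⁰ A = 182 pA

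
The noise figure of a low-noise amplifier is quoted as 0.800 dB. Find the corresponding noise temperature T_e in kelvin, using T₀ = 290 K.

58.7 K

F = 10^(0.800/10) = 1.20226
T_e = (F − 1)·T₀ = (1.20226 − 1) × 290 = 58.7 K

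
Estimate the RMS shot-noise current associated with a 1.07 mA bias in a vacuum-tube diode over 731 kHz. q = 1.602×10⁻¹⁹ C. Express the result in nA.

I_n = √(2qI·B)
2qI·B = 2 × 1.602×10⁻¹⁹ × 1.07×10⁻³ × 7.31×10⁵ = 2.51×10⁻¹⁶ A²
I_n = √(2.51×10⁻¹⁶) = 1.58×10⁻⁸ A = 15.8 nA

15.8 nA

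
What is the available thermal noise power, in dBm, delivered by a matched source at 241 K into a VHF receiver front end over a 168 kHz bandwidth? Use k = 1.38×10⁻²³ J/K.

P_n = kTB = 1.38×10⁻²³ × 241 × 1.68×10⁵ = 5.59×10⁻¹⁶ W
In dBm: 10 log₁₀(5.59×10⁻¹⁶ / 10⁻³) = −122.5 dBm

−122.5 dBm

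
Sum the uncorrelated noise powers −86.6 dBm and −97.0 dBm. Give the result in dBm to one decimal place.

Convert to linear, add, convert back:
P₁ = 2.19×10⁻¹² W, P₂ = 2.00×10⁻¹³ W
P_tot = 2.39×10⁻¹² W → 10 log₁₀(P_tot / 10⁻³) = −86.2 dBm

−86.2 dBm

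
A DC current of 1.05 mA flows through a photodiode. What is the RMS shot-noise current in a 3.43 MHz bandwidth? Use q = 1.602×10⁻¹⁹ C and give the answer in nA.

34.0 nA

I_n = √(2qI·B)
2qI·B = 2 × 1.602×10⁻¹⁹ × 1.05×10⁻³ × 3.43×10⁶ = 1.15×10⁻¹⁵ A²
I_n = √(1.15×10⁻¹⁵) = 3.40×10⁻⁸ A = 34.0 nA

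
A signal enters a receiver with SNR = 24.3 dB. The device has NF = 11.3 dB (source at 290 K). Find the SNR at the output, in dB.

13.0 dB

By definition F = SNR_in/SNR_out, so in dB: SNR_out = SNR_in − NF
SNR_out = 24.3 − 11.3 = 13.0 dB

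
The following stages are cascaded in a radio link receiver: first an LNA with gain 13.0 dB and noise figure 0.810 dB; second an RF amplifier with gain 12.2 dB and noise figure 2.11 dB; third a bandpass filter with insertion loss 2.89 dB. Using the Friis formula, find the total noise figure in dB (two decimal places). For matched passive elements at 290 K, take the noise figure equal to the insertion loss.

0.93 dB

Convert to linear (a loss of L dB is a gain of −L dB): F_i = 10^(NF_i/10), G_i = 10^(G_i,dB/10)
  Stage 1: F_1 = 10^(0.810/10) = 1.205, G_1 = 10^(13.0/10) = 19.95
  Stage 2: F_2 = 10^(2.11/10) = 1.626, G_2 = 10^(12.2/10) = 16.60
  Stage 3: F_3 = 10^(2.89/10) = 1.945, G_3 = 10^(−2.89/10) = 0.5140
Friis cascade:
  F = 1.205 + (1.626 − 1)/19.95 + (1.945 − 1)/331.1 = 1.239
NF = 10 log₁₀(1.239) = 0.93 dB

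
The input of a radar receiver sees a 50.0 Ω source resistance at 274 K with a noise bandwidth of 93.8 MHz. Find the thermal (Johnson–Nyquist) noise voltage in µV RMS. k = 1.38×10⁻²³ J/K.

8.42 µV

V_n = √(4kTRB)
4kTRB = 4 × 1.38×10⁻²³ × 274 × 5.00×10¹ × 9.38×10⁷ = 7.09×10⁻¹¹ V²
V_n = √(7.09×10⁻¹¹) = 8.42×10⁻⁶ V = 8.42 µV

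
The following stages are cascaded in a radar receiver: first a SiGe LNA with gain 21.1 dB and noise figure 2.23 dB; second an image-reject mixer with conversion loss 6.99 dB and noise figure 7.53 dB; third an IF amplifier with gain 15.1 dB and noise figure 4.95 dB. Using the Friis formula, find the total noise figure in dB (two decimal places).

Convert to linear (a loss of L dB is a gain of −L dB): F_i = 10^(NF_i/10), G_i = 10^(G_i,dB/10)
  Stage 1: F_1 = 10^(2.23/10) = 1.671, G_1 = 10^(21.1/10) = 128.8
  Stage 2: F_2 = 10^(7.53/10) = 5.662, G_2 = 10^(−6.99/10) = 0.2000
  Stage 3: F_3 = 10^(4.95/10) = 3.126, G_3 = 10^(15.1/10) = 32.36
Friis cascade:
  F = 1.671 + (5.662 − 1)/128.8 + (3.126 − 1)/25.76 = 1.790
NF = 10 log₁₀(1.790) = 2.53 dB

2.53 dB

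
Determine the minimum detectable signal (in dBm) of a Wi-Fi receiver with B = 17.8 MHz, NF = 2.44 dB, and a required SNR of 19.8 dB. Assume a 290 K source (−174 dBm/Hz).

Sensitivity = −174 + 10 log₁₀(B) + NF + SNR_min
= −174 + 72.5 + 2.44 + 19.8
= −79.26 dBm → −79.3 dBm

−79.3 dBm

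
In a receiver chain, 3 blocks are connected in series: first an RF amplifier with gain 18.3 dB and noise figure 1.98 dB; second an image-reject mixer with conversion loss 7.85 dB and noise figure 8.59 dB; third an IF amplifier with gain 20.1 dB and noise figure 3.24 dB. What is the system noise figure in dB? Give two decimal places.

Convert to linear (a loss of L dB is a gain of −L dB): F_i = 10^(NF_i/10), G_i = 10^(G_i,dB/10)
  Stage 1: F_1 = 10^(1.98/10) = 1.578, G_1 = 10^(18.3/10) = 67.61
  Stage 2: F_2 = 10^(8.59/10) = 7.228, G_2 = 10^(−7.85/10) = 0.1641
  Stage 3: F_3 = 10^(3.24/10) = 2.109, G_3 = 10^(20.1/10) = 102.3
Friis cascade:
  F = 1.578 + (7.228 − 1)/67.61 + (2.109 − 1)/11.09 = 1.770
NF = 10 log₁₀(1.770) = 2.48 dB

2.48 dB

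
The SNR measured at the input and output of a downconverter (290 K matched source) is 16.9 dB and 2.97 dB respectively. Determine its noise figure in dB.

NF (dB) = SNR_in(dB) − SNR_out(dB) when the source is at T₀
NF = 16.9 − 2.97 = 13.93 dB

13.93 dB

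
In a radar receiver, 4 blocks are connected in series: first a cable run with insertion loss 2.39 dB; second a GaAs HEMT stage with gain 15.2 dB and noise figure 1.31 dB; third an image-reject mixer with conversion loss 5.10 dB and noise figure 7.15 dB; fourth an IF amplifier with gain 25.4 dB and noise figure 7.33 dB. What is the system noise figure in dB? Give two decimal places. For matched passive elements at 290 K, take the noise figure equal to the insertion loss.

Convert to linear (a loss of L dB is a gain of −L dB): F_i = 10^(NF_i/10), G_i = 10^(G_i,dB/10)
  Stage 1: F_1 = 10^(2.39/10) = 1.734, G_1 = 10^(−2.39/10) = 0.5768
  Stage 2: F_2 = 10^(1.31/10) = 1.352, G_2 = 10^(15.2/10) = 33.11
  Stage 3: F_3 = 10^(7.15/10) = 5.188, G_3 = 10^(−5.10/10) = 0.3090
  Stage 4: F_4 = 10^(7.33/10) = 5.408, G_4 = 10^(25.4/10) = 346.7
Friis cascade:
  F = 1.734 + (1.352 − 1)/0.5768 + (5.188 − 1)/19.10 + (5.408 − 1)/5.902 = 3.310
NF = 10 log₁₀(3.310) = 5.20 dB

5.20 dB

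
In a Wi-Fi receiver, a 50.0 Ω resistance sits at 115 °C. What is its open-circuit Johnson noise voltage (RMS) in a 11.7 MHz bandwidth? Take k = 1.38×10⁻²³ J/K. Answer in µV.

3.54 µV

T = 115 °C + 273.15 = 388.15 K
V_n = √(4kTRB)
4kTRB = 4 × 1.38×10⁻²³ × 388.15 × 5.00×10¹ × 1.17×10⁷ = 1.25×10⁻¹¹ V²
V_n = √(1.25×10⁻¹¹) = 3.54×10⁻⁶ V = 3.54 µV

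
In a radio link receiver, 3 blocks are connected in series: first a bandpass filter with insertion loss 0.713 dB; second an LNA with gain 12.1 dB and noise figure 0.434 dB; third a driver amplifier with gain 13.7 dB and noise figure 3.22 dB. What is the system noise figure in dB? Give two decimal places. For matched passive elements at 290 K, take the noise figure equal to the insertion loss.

1.41 dB

Convert to linear (a loss of L dB is a gain of −L dB): F_i = 10^(NF_i/10), G_i = 10^(G_i,dB/10)
  Stage 1: F_1 = 10^(0.713/10) = 1.178, G_1 = 10^(−0.713/10) = 0.8486
  Stage 2: F_2 = 10^(0.434/10) = 1.105, G_2 = 10^(12.1/10) = 16.22
  Stage 3: F_3 = 10^(3.22/10) = 2.099, G_3 = 10^(13.7/10) = 23.44
Friis cascade:
  F = 1.178 + (1.105 − 1)/0.8486 + (2.099 − 1)/13.76 = 1.382
NF = 10 log₁₀(1.382) = 1.41 dB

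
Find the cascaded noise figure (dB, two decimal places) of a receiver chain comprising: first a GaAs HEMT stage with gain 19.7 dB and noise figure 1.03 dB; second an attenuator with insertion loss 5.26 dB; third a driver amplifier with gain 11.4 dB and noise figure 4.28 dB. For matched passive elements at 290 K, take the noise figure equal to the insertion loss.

1.31 dB

Convert to linear (a loss of L dB is a gain of −L dB): F_i = 10^(NF_i/10), G_i = 10^(G_i,dB/10)
  Stage 1: F_1 = 10^(1.03/10) = 1.268, G_1 = 10^(19.7/10) = 93.33
  Stage 2: F_2 = 10^(5.26/10) = 3.357, G_2 = 10^(−5.26/10) = 0.2979
  Stage 3: F_3 = 10^(4.28/10) = 2.679, G_3 = 10^(11.4/10) = 13.80
Friis cascade:
  F = 1.268 + (3.357 − 1)/93.33 + (2.679 − 1)/27.80 = 1.353
NF = 10 log₁₀(1.353) = 1.31 dB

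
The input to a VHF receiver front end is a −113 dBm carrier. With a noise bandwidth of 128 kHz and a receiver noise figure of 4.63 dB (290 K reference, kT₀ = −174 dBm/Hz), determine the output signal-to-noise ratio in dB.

5.3 dB

Noise floor: N = −174 + 10 log₁₀(B) + NF
10 log₁₀(1.28×10⁵) = 51.07 dB
N = −174 + 51.07 + 4.63 = −118.30 dBm
SNR = P_sig − N = −113 − (−118.30) = 5.30 dB → 5.3 dB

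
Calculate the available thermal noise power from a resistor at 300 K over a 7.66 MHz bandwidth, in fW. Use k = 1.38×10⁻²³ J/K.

P_n = kTB = 1.38×10⁻²³ × 300 × 7.66×10⁶ = 3.17×10⁻¹⁴ W = 31.7 fW

31.7 fW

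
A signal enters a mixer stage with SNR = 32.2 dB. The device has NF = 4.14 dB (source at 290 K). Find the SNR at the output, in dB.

28.06 dB

By definition F = SNR_in/SNR_out, so in dB: SNR_out = SNR_in − NF
SNR_out = 32.2 − 4.14 = 28.06 dB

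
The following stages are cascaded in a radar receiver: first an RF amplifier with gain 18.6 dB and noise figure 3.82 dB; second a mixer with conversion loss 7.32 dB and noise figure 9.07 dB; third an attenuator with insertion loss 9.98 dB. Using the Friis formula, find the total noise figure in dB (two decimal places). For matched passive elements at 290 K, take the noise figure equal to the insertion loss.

Convert to linear (a loss of L dB is a gain of −L dB): F_i = 10^(NF_i/10), G_i = 10^(G_i,dB/10)
  Stage 1: F_1 = 10^(3.82/10) = 2.410, G_1 = 10^(18.6/10) = 72.44
  Stage 2: F_2 = 10^(9.07/10) = 8.072, G_2 = 10^(−7.32/10) = 0.1854
  Stage 3: F_3 = 10^(9.98/10) = 9.954, G_3 = 10^(−9.98/10) = 0.1005
Friis cascade:
  F = 2.410 + (8.072 − 1)/72.44 + (9.954 − 1)/13.43 = 3.174
NF = 10 log₁₀(3.174) = 5.02 dB

5.02 dB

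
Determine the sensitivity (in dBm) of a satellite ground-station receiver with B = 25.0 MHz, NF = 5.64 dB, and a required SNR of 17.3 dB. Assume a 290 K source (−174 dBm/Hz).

−77.1 dBm

Sensitivity = −174 + 10 log₁₀(B) + NF + SNR_min
= −174 + 73.98 + 5.64 + 17.3
= −77.08 dBm → −77.1 dBm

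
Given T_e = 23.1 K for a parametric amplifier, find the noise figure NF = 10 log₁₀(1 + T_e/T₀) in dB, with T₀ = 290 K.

0.333 dB

F = 1 + T_e/T₀ = 1 + 23.1/290 = 1.07966
NF = 10 log₁₀(1.07966) = 0.333 dB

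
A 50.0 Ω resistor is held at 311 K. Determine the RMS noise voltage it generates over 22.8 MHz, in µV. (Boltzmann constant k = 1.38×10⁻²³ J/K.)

V_n = √(4kTRB)
4kTRB = 4 × 1.38×10⁻²³ × 311 × 5.00×10¹ × 2.28×10⁷ = 1.96×10⁻¹¹ V²
V_n = √(1.96×10⁻¹¹) = 4.42×10⁻⁶ V = 4.42 µV

4.42 µV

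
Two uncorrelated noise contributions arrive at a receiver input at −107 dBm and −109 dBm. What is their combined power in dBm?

−104.9 dBm

Convert to linear, add, convert back:
P₁ = 2.00×10⁻¹⁴ W, P₂ = 1.26×10⁻¹⁴ W
P_tot = 3.25×10⁻¹⁴ W → 10 log₁₀(P_tot / 10⁻³) = −104.9 dBm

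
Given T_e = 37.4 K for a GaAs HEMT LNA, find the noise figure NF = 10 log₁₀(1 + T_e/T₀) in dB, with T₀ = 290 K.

0.527 dB

F = 1 + T_e/T₀ = 1 + 37.4/290 = 1.12897
NF = 10 log₁₀(1.12897) = 0.527 dB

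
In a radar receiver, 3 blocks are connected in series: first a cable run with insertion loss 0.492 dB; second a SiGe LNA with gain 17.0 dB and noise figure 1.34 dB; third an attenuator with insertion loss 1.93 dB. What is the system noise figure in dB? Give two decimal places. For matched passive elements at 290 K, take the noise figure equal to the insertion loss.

Convert to linear (a loss of L dB is a gain of −L dB): F_i = 10^(NF_i/10), G_i = 10^(G_i,dB/10)
  Stage 1: F_1 = 10^(0.492/10) = 1.120, G_1 = 10^(−0.492/10) = 0.8929
  Stage 2: F_2 = 10^(1.34/10) = 1.361, G_2 = 10^(17.0/10) = 50.12
  Stage 3: F_3 = 10^(1.93/10) = 1.560, G_3 = 10^(−1.93/10) = 0.6412
Friis cascade:
  F = 1.120 + (1.361 − 1)/0.8929 + (1.560 − 1)/44.75 = 1.537
NF = 10 log₁₀(1.537) = 1.87 dB

1.87 dB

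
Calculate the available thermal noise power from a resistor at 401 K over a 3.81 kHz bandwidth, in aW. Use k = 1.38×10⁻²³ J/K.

21.1 aW

P_n = kTB = 1.38×10⁻²³ × 401 × 3.81×10³ = 2.11×10⁻¹⁷ W = 21.1 aW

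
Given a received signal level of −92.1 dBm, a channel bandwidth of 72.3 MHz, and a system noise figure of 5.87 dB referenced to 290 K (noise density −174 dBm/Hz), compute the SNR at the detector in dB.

Noise floor: N = −174 + 10 log₁₀(B) + NF
10 log₁₀(7.23×10⁷) = 78.59 dB
N = −174 + 78.59 + 5.87 = −89.54 dBm
SNR = P_sig − N = −92.1 − (−89.54) = −2.56 dB → −2.6 dB

−2.6 dB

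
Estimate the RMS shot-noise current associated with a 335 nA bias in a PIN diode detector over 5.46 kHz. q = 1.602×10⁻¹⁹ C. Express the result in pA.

I_n = √(2qI·B)
2qI·B = 2 × 1.602×10⁻¹⁹ × 3.35×10⁻⁷ × 5.46×10³ = 5.86×10⁻²² A²
I_n = √(5.86×10⁻²²) = 2.42×10⁻¹¹ A = 24.2 pA

24.2 pA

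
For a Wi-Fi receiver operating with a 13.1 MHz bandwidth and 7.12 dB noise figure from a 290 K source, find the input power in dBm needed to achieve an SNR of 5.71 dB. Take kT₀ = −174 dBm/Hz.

Sensitivity = −174 + 10 log₁₀(B) + NF + SNR_min
= −174 + 71.17 + 7.12 + 5.71
= −90.00 dBm → −90.0 dBm

−90.0 dBm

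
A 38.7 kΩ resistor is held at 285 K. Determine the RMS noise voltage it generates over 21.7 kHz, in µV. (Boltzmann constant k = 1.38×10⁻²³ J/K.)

V_n = √(4kTRB)
4kTRB = 4 × 1.38×10⁻²³ × 285 × 3.87×10⁴ × 2.17×10⁴ = 1.32×10⁻¹¹ V²
V_n = √(1.32×10⁻¹¹) = 3.63×10⁻⁶ V = 3.63 µV

3.63 µV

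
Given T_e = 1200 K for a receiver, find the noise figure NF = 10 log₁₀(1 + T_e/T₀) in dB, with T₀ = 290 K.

7.11 dB

F = 1 + T_e/T₀ = 1 + 1200/290 = 5.13793
NF = 10 log₁₀(5.13793) = 7.11 dB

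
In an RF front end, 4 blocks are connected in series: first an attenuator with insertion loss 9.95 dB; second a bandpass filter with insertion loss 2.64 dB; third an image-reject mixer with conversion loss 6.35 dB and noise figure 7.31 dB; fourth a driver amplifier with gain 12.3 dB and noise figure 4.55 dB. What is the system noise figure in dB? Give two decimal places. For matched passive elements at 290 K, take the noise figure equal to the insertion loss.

Convert to linear (a loss of L dB is a gain of −L dB): F_i = 10^(NF_i/10), G_i = 10^(G_i,dB/10)
  Stage 1: F_1 = 10^(9.95/10) = 9.886, G_1 = 10^(−9.95/10) = 0.1012
  Stage 2: F_2 = 10^(2.64/10) = 1.837, G_2 = 10^(−2.64/10) = 0.5445
  Stage 3: F_3 = 10^(7.31/10) = 5.383, G_3 = 10^(−6.35/10) = 0.2317
  Stage 4: F_4 = 10^(4.55/10) = 2.851, G_4 = 10^(12.3/10) = 16.98
Friis cascade:
  F = 9.886 + (1.837 − 1)/0.1012 + (5.383 − 1)/0.05508 + (2.851 − 1)/0.01276 = 242.7
NF = 10 log₁₀(242.7) = 23.85 dB

23.85 dB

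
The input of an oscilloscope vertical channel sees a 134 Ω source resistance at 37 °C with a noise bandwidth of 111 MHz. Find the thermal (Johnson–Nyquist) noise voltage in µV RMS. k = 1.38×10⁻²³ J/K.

16.0 µV

T = 37 °C + 273.15 = 310.15 K
V_n = √(4kTRB)
4kTRB = 4 × 1.38×10⁻²³ × 310.15 × 1.34×10² × 1.11×10⁸ = 2.55×10⁻¹⁰ V²
V_n = √(2.55×10⁻¹⁰) = 1.60×10⁻⁵ V = 16.0 µV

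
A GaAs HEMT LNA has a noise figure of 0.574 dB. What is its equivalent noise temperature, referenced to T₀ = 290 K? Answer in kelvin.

F = 10^(0.574/10) = 1.1413
T_e = (F − 1)·T₀ = (1.1413 − 1) × 290 = 41.0 K

41.0 K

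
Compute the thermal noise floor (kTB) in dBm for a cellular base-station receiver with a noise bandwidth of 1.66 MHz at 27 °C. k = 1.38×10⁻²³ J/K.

−111.6 dBm

T = 27 °C + 273.15 = 300.15 K
P_n = kTB = 1.38×10⁻²³ × 300.15 × 1.66×10⁶ = 6.88×10⁻¹⁵ W
In dBm: 10 log₁₀(6.88×10⁻¹⁵ / 10⁻³) = −111.6 dBm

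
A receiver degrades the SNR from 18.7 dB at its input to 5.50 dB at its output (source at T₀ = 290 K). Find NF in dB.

13.20 dB

NF (dB) = SNR_in(dB) − SNR_out(dB) when the source is at T₀
NF = 18.7 − 5.50 = 13.20 dB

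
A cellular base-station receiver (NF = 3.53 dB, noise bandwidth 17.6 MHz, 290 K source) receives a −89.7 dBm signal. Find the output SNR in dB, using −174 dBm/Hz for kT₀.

8.3 dB

Noise floor: N = −174 + 10 log₁₀(B) + NF
10 log₁₀(1.76×10⁷) = 72.46 dB
N = −174 + 72.46 + 3.53 = −98.01 dBm
SNR = P_sig − N = −89.7 − (−98.01) = 8.31 dB → 8.3 dB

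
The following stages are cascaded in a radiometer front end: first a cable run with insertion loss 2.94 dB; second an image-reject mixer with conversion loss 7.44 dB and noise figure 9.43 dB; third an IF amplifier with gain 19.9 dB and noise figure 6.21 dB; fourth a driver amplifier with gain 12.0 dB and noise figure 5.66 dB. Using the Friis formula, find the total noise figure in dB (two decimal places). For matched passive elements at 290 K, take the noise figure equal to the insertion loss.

Convert to linear (a loss of L dB is a gain of −L dB): F_i = 10^(NF_i/10), G_i = 10^(G_i,dB/10)
  Stage 1: F_1 = 10^(2.94/10) = 1.968, G_1 = 10^(−2.94/10) = 0.5082
  Stage 2: F_2 = 10^(9.43/10) = 8.770, G_2 = 10^(−7.44/10) = 0.1803
  Stage 3: F_3 = 10^(6.21/10) = 4.178, G_3 = 10^(19.9/10) = 97.72
  Stage 4: F_4 = 10^(5.66/10) = 3.681, G_4 = 10^(12.0/10) = 15.85
Friis cascade:
  F = 1.968 + (8.770 − 1)/0.5082 + (4.178 − 1)/0.09162 + (3.681 − 1)/8.954 = 52.25
NF = 10 log₁₀(52.25) = 17.18 dB

17.18 dB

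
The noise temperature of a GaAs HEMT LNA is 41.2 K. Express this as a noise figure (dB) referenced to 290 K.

0.577 dB

F = 1 + T_e/T₀ = 1 + 41.2/290 = 1.14207
NF = 10 log₁₀(1.14207) = 0.577 dB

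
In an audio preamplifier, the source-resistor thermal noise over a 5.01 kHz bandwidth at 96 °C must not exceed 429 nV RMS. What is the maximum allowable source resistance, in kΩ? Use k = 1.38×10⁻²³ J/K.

T = 96 °C + 273.15 = 369.15 K
Johnson–Nyquist: V_n = √(4kTRB) ⇒ R = V_n² / (4kTB)
4kTB = 4 × 1.38×10⁻²³ × 369.15 × 5.01×10³ = 1.02×10⁻¹⁶
R = (4.29×10⁻⁷)² / 1.02×10⁻¹⁶ = 1.80×10³ Ω = 1.80 kΩ

1.80 kΩ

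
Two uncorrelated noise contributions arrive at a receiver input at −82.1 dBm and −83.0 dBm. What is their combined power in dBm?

Convert to linear, add, convert back:
P₁ = 6.17×10⁻¹² W, P₂ = 5.01×10⁻¹² W
P_tot = 1.12×10⁻¹¹ W → 10 log₁₀(P_tot / 10⁻³) = −79.5 dBm

−79.5 dBm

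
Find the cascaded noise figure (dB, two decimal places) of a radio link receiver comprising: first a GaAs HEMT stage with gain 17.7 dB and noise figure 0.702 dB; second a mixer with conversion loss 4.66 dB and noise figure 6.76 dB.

0.93 dB

Convert to linear (a loss of L dB is a gain of −L dB): F_i = 10^(NF_i/10), G_i = 10^(G_i,dB/10)
  Stage 1: F_1 = 10^(0.702/10) = 1.175, G_1 = 10^(17.7/10) = 58.88
  Stage 2: F_2 = 10^(6.76/10) = 4.742, G_2 = 10^(−4.66/10) = 0.3420
Friis cascade:
  F = 1.175 + (4.742 − 1)/58.88 = 1.239
NF = 10 log₁₀(1.239) = 0.93 dB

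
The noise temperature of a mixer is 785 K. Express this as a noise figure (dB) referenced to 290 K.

5.69 dB

F = 1 + T_e/T₀ = 1 + 785/290 = 3.7069
NF = 10 log₁₀(3.7069) = 5.69 dB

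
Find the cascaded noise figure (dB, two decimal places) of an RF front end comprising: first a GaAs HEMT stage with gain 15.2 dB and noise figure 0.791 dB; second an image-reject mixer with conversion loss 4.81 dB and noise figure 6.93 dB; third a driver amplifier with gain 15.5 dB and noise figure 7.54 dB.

2.42 dB

Convert to linear (a loss of L dB is a gain of −L dB): F_i = 10^(NF_i/10), G_i = 10^(G_i,dB/10)
  Stage 1: F_1 = 10^(0.791/10) = 1.200, G_1 = 10^(15.2/10) = 33.11
  Stage 2: F_2 = 10^(6.93/10) = 4.932, G_2 = 10^(−4.81/10) = 0.3304
  Stage 3: F_3 = 10^(7.54/10) = 5.675, G_3 = 10^(15.5/10) = 35.48
Friis cascade:
  F = 1.200 + (4.932 − 1)/33.11 + (5.675 − 1)/10.94 = 1.746
NF = 10 log₁₀(1.746) = 2.42 dB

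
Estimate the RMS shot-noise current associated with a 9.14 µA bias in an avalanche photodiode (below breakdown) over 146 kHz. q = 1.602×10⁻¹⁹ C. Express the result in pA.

654 pA

I_n = √(2qI·B)
2qI·B = 2 × 1.602×10⁻¹⁹ × 9.14×10⁻⁶ × 1.46×10⁵ = 4.28×10⁻¹⁹ A²
I_n = √(4.28×10⁻¹⁹) = 6.54×10⁻¹⁰ A = 654 pA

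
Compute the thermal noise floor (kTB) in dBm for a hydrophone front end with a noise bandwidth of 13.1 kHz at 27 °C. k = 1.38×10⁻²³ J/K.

T = 27 °C + 273.15 = 300.15 K
P_n = kTB = 1.38×10⁻²³ × 300.15 × 1.31×10⁴ = 5.43×10⁻¹⁷ W
In dBm: 10 log₁₀(5.43×10⁻¹⁷ / 10⁻³) = −132.7 dBm

−132.7 dBm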